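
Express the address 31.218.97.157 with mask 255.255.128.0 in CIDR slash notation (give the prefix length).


Binary: 11111111.11111111.10000000.00000000
Count leading 1s
Prefix: /17


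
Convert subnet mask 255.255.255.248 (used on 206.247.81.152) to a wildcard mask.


Subnet mask: 255.255.255.248
Wildcard = 255.255.255.255 - subnet mask
255 - 255 = 0
255 - 255 = 0
255 - 255 = 0
255 - 248 = 7
Wildcard: 0.0.0.7


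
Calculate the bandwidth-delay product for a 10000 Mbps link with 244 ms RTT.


BDP = bandwidth * RTT
= 10000 Mbps * 244 ms
= 10000 * 1e6 * 244 / 1000 bits
= 2440000000 bits
= 305000000 bytes
= 297851.5625 KB
BDP = 2440000000 bits (305000000 bytes)


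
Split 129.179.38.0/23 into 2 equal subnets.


New prefix = 23 + 1 = 24
Each subnet has 256 addresses
  129.179.38.0/24
  129.179.39.0/24
Subnets: 129.179.38.0/24, 129.179.39.0/24


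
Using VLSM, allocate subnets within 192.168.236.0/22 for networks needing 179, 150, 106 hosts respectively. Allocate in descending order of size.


179 hosts -> /24 (254 usable): 192.168.236.0/24
150 hosts -> /24 (254 usable): 192.168.237.0/24
106 hosts -> /25 (126 usable): 192.168.238.0/25
Allocation: 192.168.236.0/24 (179 hosts, 254 usable); 192.168.237.0/24 (150 hosts, 254 usable); 192.168.238.0/25 (106 hosts, 126 usable)


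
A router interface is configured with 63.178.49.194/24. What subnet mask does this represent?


/24 means 24 network bits, 8 host bits
Binary: 11111111111111111111111100000000
Mask: 255.255.255.0


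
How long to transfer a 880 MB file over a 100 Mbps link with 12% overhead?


Effective throughput = 100 * (1 - 12/100) = 88 Mbps
File size in Mb = 880 * 8 = 7040 Mb
Time = 7040 / 88
Time = 80 seconds


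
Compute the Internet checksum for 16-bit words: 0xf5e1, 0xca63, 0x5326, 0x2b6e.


Sum all words (with carry folding):
+ 0xf5e1 = 0xf5e1
+ 0xca63 = 0xc045
+ 0x5326 = 0x136c
+ 0x2b6e = 0x3eda
One's complement: ~0x3eda
Checksum = 0xc125


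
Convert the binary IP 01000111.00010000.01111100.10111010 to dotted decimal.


01000111 = 71
00010000 = 16
01111100 = 124
10111010 = 186
IP: 71.16.124.186


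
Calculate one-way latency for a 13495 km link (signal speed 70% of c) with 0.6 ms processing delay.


Speed = 0.7 * 3e5 km/s = 210000 km/s
Propagation delay = 13495 / 210000 = 0.0643 s = 64.2619 ms
Processing delay = 0.6 ms
Total one-way latency = 64.8619 ms


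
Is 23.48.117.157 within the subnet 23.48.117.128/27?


Subnet network: 23.48.117.128
Test IP AND mask: 23.48.117.128
Yes, 23.48.117.157 is in 23.48.117.128/27


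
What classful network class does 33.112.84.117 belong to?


First octet: 33
Binary: 00100001
0xxxxxxx -> Class A (1-126)
Class A, default mask 255.0.0.0 (/8)


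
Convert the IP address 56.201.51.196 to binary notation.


56 = 00111000
201 = 11001001
51 = 00110011
196 = 11000100
Binary: 00111000.11001001.00110011.11000100


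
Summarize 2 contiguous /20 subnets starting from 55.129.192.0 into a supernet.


Original prefix: /20
Number of subnets: 2 = 2^1
New prefix = 20 - 1 = 19
Supernet: 55.129.192.0/19


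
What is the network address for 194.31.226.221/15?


IP:   11000010.00011111.11100010.11011101
Mask: 11111111.11111110.00000000.00000000
AND operation:
Net:  11000010.00011110.00000000.00000000
Network: 194.30.0.0/15


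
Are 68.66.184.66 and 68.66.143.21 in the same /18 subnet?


Mask: 255.255.192.0
68.66.184.66 AND mask = 68.66.128.0
68.66.143.21 AND mask = 68.66.128.0
Yes, same subnet (68.66.128.0)


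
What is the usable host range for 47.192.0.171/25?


Network: 47.192.0.128
Broadcast: 47.192.0.255
First usable = network + 1
Last usable = broadcast - 1
Range: 47.192.0.129 to 47.192.0.254


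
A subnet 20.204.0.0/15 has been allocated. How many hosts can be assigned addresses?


Host bits = 32 - 15 = 17
Total addresses = 2^17 = 131072
Usable = total - 2 (network and broadcast)
Usable hosts: 131070


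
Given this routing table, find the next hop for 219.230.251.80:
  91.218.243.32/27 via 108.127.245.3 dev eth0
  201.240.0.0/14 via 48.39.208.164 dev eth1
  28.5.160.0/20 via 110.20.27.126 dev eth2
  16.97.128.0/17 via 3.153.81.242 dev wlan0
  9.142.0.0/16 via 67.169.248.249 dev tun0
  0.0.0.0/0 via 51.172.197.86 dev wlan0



Longest prefix match for 219.230.251.80:
  /27 91.218.243.32: no
  /14 201.240.0.0: no
  /20 28.5.160.0: no
  /17 16.97.128.0: no
  /16 9.142.0.0: no
  /0 0.0.0.0: MATCH
Selected: next-hop 51.172.197.86 via wlan0 (matched /0)


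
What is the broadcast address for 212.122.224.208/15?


Network: 212.122.0.0/15
Host bits = 17
Set all host bits to 1:
Broadcast: 212.123.255.255


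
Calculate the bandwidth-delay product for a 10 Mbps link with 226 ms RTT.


BDP = bandwidth * RTT
= 10 Mbps * 226 ms
= 10 * 1e6 * 226 / 1000 bits
= 2260000 bits
= 282500 bytes
= 275.8789 KB
BDP = 2260000 bits (282500 bytes)


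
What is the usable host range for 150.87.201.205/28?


Network: 150.87.201.192
Broadcast: 150.87.201.207
First usable = network + 1
Last usable = broadcast - 1
Range: 150.87.201.193 to 150.87.201.206


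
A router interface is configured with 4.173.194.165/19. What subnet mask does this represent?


/19 means 19 network bits, 13 host bits
Binary: 11111111111111111110000000000000
Mask: 255.255.224.0


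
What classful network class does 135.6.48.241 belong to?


First octet: 135
Binary: 10000111
10xxxxxx -> Class B (128-191)
Class B, default mask 255.255.0.0 (/16)


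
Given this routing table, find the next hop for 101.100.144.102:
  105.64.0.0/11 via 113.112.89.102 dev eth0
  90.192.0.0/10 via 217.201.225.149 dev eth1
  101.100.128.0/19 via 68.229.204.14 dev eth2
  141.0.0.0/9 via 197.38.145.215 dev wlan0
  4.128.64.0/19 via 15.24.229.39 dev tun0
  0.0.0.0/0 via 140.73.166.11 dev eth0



Longest prefix match for 101.100.144.102:
  /11 105.64.0.0: no
  /10 90.192.0.0: no
  /19 101.100.128.0: MATCH
  /9 141.0.0.0: no
  /19 4.128.64.0: no
  /0 0.0.0.0: MATCH
Selected: next-hop 68.229.204.14 via eth2 (matched /19)


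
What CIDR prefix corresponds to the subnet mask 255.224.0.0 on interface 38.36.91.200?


Binary: 11111111.11100000.00000000.00000000
Count leading 1s
Prefix: /11


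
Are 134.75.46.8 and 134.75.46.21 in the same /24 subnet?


Mask: 255.255.255.0
134.75.46.8 AND mask = 134.75.46.0
134.75.46.21 AND mask = 134.75.46.0
Yes, same subnet (134.75.46.0)


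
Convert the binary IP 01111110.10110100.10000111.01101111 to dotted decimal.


01111110 = 126
10110100 = 180
10000111 = 135
01101111 = 111
IP: 126.180.135.111


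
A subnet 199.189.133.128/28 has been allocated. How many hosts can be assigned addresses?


Host bits = 32 - 28 = 4
Total addresses = 2^4 = 16
Usable = total - 2 (network and broadcast)
Usable hosts: 14


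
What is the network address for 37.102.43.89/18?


IP:   00100101.01100110.00101011.01011001
Mask: 11111111.11111111.11000000.00000000
AND operation:
Net:  00100101.01100110.00000000.00000000
Network: 37.102.0.0/18


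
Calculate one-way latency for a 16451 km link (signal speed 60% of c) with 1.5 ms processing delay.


Speed = 0.6 * 3e5 km/s = 180000 km/s
Propagation delay = 16451 / 180000 = 0.0914 s = 91.3944 ms
Processing delay = 1.5 ms
Total one-way latency = 92.8944 ms


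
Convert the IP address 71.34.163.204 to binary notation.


71 = 01000111
34 = 00100010
163 = 10100011
204 = 11001100
Binary: 01000111.00100010.10100011.11001100


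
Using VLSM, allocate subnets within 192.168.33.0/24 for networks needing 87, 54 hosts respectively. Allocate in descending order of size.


87 hosts -> /25 (126 usable): 192.168.33.0/25
54 hosts -> /26 (62 usable): 192.168.33.128/26
Allocation: 192.168.33.0/25 (87 hosts, 126 usable); 192.168.33.128/26 (54 hosts, 62 usable)


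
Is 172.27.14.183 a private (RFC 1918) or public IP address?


RFC 1918 private ranges:
  10.0.0.0/8 (10.0.0.0 - 10.255.255.255)
  172.16.0.0/12 (172.16.0.0 - 172.31.255.255)
  192.168.0.0/16 (192.168.0.0 - 192.168.255.255)
Private (in 172.16.0.0/12)


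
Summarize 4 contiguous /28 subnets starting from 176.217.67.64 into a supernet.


Original prefix: /28
Number of subnets: 4 = 2^2
New prefix = 28 - 2 = 26
Supernet: 176.217.67.64/26


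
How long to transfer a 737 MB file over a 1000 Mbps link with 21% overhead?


Effective throughput = 1000 * (1 - 21/100) = 790 Mbps
File size in Mb = 737 * 8 = 5896 Mb
Time = 5896 / 790
Time = 7.4633 seconds


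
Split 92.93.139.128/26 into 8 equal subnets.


New prefix = 26 + 3 = 29
Each subnet has 8 addresses
  92.93.139.128/29
  92.93.139.136/29
  92.93.139.144/29
  92.93.139.152/29
  92.93.139.160/29
  92.93.139.168/29
  92.93.139.176/29
  92.93.139.184/29
Subnets: 92.93.139.128/29, 92.93.139.136/29, 92.93.139.144/29, 92.93.139.152/29, 92.93.139.160/29, 92.93.139.168/29, 92.93.139.176/29, 92.93.139.184/29


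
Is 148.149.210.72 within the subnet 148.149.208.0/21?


Subnet network: 148.149.208.0
Test IP AND mask: 148.149.208.0
Yes, 148.149.210.72 is in 148.149.208.0/21


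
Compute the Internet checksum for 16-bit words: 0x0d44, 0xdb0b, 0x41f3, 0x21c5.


Sum all words (with carry folding):
+ 0x0d44 = 0x0d44
+ 0xdb0b = 0xe84f
+ 0x41f3 = 0x2a43
+ 0x21c5 = 0x4c08
One's complement: ~0x4c08
Checksum = 0xb3f7


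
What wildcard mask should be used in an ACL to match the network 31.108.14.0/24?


Subnet mask: 255.255.255.0
Wildcard = 255.255.255.255 - subnet mask
255 - 255 = 0
255 - 255 = 0
255 - 255 = 0
255 - 0 = 255
Wildcard: 0.0.0.255


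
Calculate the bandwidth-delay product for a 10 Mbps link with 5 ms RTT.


BDP = bandwidth * RTT
= 10 Mbps * 5 ms
= 10 * 1e6 * 5 / 1000 bits
= 50000 bits
= 6250 bytes
= 6.1035 KB
BDP = 50000 bits (6250 bytes)


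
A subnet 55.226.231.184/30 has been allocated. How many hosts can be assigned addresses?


Host bits = 32 - 30 = 2
Total addresses = 2^2 = 4
Usable = total - 2 (network and broadcast)
Usable hosts: 2


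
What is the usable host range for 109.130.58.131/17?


Network: 109.130.0.0
Broadcast: 109.130.127.255
First usable = network + 1
Last usable = broadcast - 1
Range: 109.130.0.1 to 109.130.127.254


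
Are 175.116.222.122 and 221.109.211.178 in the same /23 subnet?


Mask: 255.255.254.0
175.116.222.122 AND mask = 175.116.222.0
221.109.211.178 AND mask = 221.109.210.0
No, different subnets (175.116.222.0 vs 221.109.210.0)


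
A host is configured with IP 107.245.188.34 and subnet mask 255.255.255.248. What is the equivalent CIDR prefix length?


Binary: 11111111.11111111.11111111.11111000
Count leading 1s
Prefix: /29


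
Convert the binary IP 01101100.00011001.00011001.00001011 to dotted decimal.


01101100 = 108
00011001 = 25
00011001 = 25
00001011 = 11
IP: 108.25.25.11


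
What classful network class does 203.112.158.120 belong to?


First octet: 203
Binary: 11001011
110xxxxx -> Class C (192-223)
Class C, default mask 255.255.255.0 (/24)


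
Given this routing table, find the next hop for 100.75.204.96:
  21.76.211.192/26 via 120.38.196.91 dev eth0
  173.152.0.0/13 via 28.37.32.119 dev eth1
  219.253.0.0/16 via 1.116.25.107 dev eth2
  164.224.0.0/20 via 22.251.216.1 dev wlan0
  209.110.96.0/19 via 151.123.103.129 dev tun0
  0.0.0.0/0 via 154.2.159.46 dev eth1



Longest prefix match for 100.75.204.96:
  /26 21.76.211.192: no
  /13 173.152.0.0: no
  /16 219.253.0.0: no
  /20 164.224.0.0: no
  /19 209.110.96.0: no
  /0 0.0.0.0: MATCH
Selected: next-hop 154.2.159.46 via eth1 (matched /0)


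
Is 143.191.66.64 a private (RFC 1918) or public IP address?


RFC 1918 private ranges:
  10.0.0.0/8 (10.0.0.0 - 10.255.255.255)
  172.16.0.0/12 (172.16.0.0 - 172.31.255.255)
  192.168.0.0/16 (192.168.0.0 - 192.168.255.255)
Public (not in any RFC 1918 range)


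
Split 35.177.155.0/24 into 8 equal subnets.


New prefix = 24 + 3 = 27
Each subnet has 32 addresses
  35.177.155.0/27
  35.177.155.32/27
  35.177.155.64/27
  35.177.155.96/27
  35.177.155.128/27
  35.177.155.160/27
  35.177.155.192/27
  35.177.155.224/27
Subnets: 35.177.155.0/27, 35.177.155.32/27, 35.177.155.64/27, 35.177.155.96/27, 35.177.155.128/27, 35.177.155.160/27, 35.177.155.192/27, 35.177.155.224/27


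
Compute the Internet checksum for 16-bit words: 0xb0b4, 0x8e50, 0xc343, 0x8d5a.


Sum all words (with carry folding):
+ 0xb0b4 = 0xb0b4
+ 0x8e50 = 0x3f05
+ 0xc343 = 0x0249
+ 0x8d5a = 0x8fa3
One's complement: ~0x8fa3
Checksum = 0x705c


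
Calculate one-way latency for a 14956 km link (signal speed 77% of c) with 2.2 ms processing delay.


Speed = 0.77 * 3e5 km/s = 231000 km/s
Propagation delay = 14956 / 231000 = 0.0647 s = 64.7446 ms
Processing delay = 2.2 ms
Total one-way latency = 66.9446 ms


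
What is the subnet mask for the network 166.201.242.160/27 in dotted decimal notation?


/27 means 27 network bits, 5 host bits
Binary: 11111111111111111111111111100000
Mask: 255.255.255.224


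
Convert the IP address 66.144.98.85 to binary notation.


66 = 01000010
144 = 10010000
98 = 01100010
85 = 01010101
Binary: 01000010.10010000.01100010.01010101


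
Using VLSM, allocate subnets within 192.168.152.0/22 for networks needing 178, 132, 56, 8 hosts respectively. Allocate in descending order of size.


178 hosts -> /24 (254 usable): 192.168.152.0/24
132 hosts -> /24 (254 usable): 192.168.153.0/24
56 hosts -> /26 (62 usable): 192.168.154.0/26
8 hosts -> /28 (14 usable): 192.168.154.64/28
Allocation: 192.168.152.0/24 (178 hosts, 254 usable); 192.168.153.0/24 (132 hosts, 254 usable); 192.168.154.0/26 (56 hosts, 62 usable); 192.168.154.64/28 (8 hosts, 14 usable)


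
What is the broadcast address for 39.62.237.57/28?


Network: 39.62.237.48/28
Host bits = 4
Set all host bits to 1:
Broadcast: 39.62.237.63


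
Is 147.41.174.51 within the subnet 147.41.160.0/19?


Subnet network: 147.41.160.0
Test IP AND mask: 147.41.160.0
Yes, 147.41.174.51 is in 147.41.160.0/19


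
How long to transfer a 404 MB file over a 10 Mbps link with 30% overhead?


Effective throughput = 10 * (1 - 30/100) = 7 Mbps
File size in Mb = 404 * 8 = 3232 Mb
Time = 3232 / 7
Time = 461.7143 seconds


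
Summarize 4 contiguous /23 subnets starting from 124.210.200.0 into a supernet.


Original prefix: /23
Number of subnets: 4 = 2^2
New prefix = 23 - 2 = 21
Supernet: 124.210.200.0/21


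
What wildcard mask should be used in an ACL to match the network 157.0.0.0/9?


Subnet mask: 255.128.0.0
Wildcard = 255.255.255.255 - subnet mask
255 - 255 = 0
255 - 128 = 127
255 - 0 = 255
255 - 0 = 255
Wildcard: 0.127.255.255


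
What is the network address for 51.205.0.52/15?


IP:   00110011.11001101.00000000.00110100
Mask: 11111111.11111110.00000000.00000000
AND operation:
Net:  00110011.11001100.00000000.00000000
Network: 51.204.0.0/15


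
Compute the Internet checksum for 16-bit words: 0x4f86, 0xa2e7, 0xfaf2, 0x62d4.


Sum all words (with carry folding):
+ 0x4f86 = 0x4f86
+ 0xa2e7 = 0xf26d
+ 0xfaf2 = 0xed60
+ 0x62d4 = 0x5035
One's complement: ~0x5035
Checksum = 0xafca


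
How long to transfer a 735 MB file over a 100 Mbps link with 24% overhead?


Effective throughput = 100 * (1 - 24/100) = 76 Mbps
File size in Mb = 735 * 8 = 5880 Mb
Time = 5880 / 76
Time = 77.3684 seconds


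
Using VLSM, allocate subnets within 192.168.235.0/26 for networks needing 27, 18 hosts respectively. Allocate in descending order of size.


27 hosts -> /27 (30 usable): 192.168.235.0/27
18 hosts -> /27 (30 usable): 192.168.235.32/27
Allocation: 192.168.235.0/27 (27 hosts, 30 usable); 192.168.235.32/27 (18 hosts, 30 usable)


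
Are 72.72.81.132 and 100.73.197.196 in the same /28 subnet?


Mask: 255.255.255.240
72.72.81.132 AND mask = 72.72.81.128
100.73.197.196 AND mask = 100.73.197.192
No, different subnets (72.72.81.128 vs 100.73.197.192)


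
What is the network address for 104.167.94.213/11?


IP:   01101000.10100111.01011110.11010101
Mask: 11111111.11100000.00000000.00000000
AND operation:
Net:  01101000.10100000.00000000.00000000
Network: 104.160.0.0/11


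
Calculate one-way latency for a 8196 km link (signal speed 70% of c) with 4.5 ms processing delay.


Speed = 0.7 * 3e5 km/s = 210000 km/s
Propagation delay = 8196 / 210000 = 0.039 s = 39.0286 ms
Processing delay = 4.5 ms
Total one-way latency = 43.5286 ms


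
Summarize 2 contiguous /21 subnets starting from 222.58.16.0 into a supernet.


Original prefix: /21
Number of subnets: 2 = 2^1
New prefix = 21 - 1 = 20
Supernet: 222.58.16.0/20


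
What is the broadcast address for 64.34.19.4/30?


Network: 64.34.19.4/30
Host bits = 2
Set all host bits to 1:
Broadcast: 64.34.19.7


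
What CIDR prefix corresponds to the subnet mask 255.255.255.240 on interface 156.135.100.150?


Binary: 11111111.11111111.11111111.11110000
Count leading 1s
Prefix: /28


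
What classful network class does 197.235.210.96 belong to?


First octet: 197
Binary: 11000101
110xxxxx -> Class C (192-223)
Class C, default mask 255.255.255.0 (/24)


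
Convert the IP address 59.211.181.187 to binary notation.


59 = 00111011
211 = 11010011
181 = 10110101
187 = 10111011
Binary: 00111011.11010011.10110101.10111011


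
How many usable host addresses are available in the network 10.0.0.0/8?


Host bits = 32 - 8 = 24
Total addresses = 2^24 = 16777216
Usable = total - 2 (network and broadcast)
Usable hosts: 16777214


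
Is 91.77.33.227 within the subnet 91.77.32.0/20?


Subnet network: 91.77.32.0
Test IP AND mask: 91.77.32.0
Yes, 91.77.33.227 is in 91.77.32.0/20


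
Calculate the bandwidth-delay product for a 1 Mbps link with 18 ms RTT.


BDP = bandwidth * RTT
= 1 Mbps * 18 ms
= 1 * 1e6 * 18 / 1000 bits
= 18000 bits
= 2250 bytes
= 2.1973 KB
BDP = 18000 bits (2250 bytes)


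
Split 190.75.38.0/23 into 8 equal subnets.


New prefix = 23 + 3 = 26
Each subnet has 64 addresses
  190.75.38.0/26
  190.75.38.64/26
  190.75.38.128/26
  190.75.38.192/26
  190.75.39.0/26
  190.75.39.64/26
  190.75.39.128/26
  190.75.39.192/26
Subnets: 190.75.38.0/26, 190.75.38.64/26, 190.75.38.128/26, 190.75.38.192/26, 190.75.39.0/26, 190.75.39.64/26, 190.75.39.128/26, 190.75.39.192/26


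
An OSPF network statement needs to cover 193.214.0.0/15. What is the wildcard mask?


Subnet mask: 255.254.0.0
Wildcard = 255.255.255.255 - subnet mask
255 - 255 = 0
255 - 254 = 1
255 - 0 = 255
255 - 0 = 255
Wildcard: 0.1.255.255


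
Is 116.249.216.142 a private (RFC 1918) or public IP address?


RFC 1918 private ranges:
  10.0.0.0/8 (10.0.0.0 - 10.255.255.255)
  172.16.0.0/12 (172.16.0.0 - 172.31.255.255)
  192.168.0.0/16 (192.168.0.0 - 192.168.255.255)
Public (not in any RFC 1918 range)


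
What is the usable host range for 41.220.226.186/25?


Network: 41.220.226.128
Broadcast: 41.220.226.255
First usable = network + 1
Last usable = broadcast - 1
Range: 41.220.226.129 to 41.220.226.254


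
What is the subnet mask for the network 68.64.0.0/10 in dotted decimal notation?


/10 means 10 network bits, 22 host bits
Binary: 11111111110000000000000000000000
Mask: 255.192.0.0


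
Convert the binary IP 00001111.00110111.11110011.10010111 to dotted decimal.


00001111 = 15
00110111 = 55
11110011 = 243
10010111 = 151
IP: 15.55.243.151


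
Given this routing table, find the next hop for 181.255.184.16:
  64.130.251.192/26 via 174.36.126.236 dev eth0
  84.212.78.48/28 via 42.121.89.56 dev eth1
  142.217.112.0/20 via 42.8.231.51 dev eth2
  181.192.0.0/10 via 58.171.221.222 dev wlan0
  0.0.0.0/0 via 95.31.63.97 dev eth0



Longest prefix match for 181.255.184.16:
  /26 64.130.251.192: no
  /28 84.212.78.48: no
  /20 142.217.112.0: no
  /10 181.192.0.0: MATCH
  /0 0.0.0.0: MATCH
Selected: next-hop 58.171.221.222 via wlan0 (matched /10)


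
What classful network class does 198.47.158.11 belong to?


First octet: 198
Binary: 11000110
110xxxxx -> Class C (192-223)
Class C, default mask 255.255.255.0 (/24)


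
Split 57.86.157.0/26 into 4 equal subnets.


New prefix = 26 + 2 = 28
Each subnet has 16 addresses
  57.86.157.0/28
  57.86.157.16/28
  57.86.157.32/28
  57.86.157.48/28
Subnets: 57.86.157.0/28, 57.86.157.16/28, 57.86.157.32/28, 57.86.157.48/28


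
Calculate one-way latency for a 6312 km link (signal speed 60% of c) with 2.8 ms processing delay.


Speed = 0.6 * 3e5 km/s = 180000 km/s
Propagation delay = 6312 / 180000 = 0.0351 s = 35.0667 ms
Processing delay = 2.8 ms
Total one-way latency = 37.8667 ms


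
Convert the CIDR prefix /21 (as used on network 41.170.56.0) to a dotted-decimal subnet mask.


/21 means 21 network bits, 11 host bits
Binary: 11111111111111111111100000000000
Mask: 255.255.248.0


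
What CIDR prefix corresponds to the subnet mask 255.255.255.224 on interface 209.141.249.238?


Binary: 11111111.11111111.11111111.11100000
Count leading 1s
Prefix: /27


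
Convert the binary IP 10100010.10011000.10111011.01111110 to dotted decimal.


10100010 = 162
10011000 = 152
10111011 = 187
01111110 = 126
IP: 162.152.187.126


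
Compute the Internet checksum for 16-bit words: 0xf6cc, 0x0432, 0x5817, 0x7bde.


Sum all words (with carry folding):
+ 0xf6cc = 0xf6cc
+ 0x0432 = 0xfafe
+ 0x5817 = 0x5316
+ 0x7bde = 0xcef4
One's complement: ~0xcef4
Checksum = 0x310b


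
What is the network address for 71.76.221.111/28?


IP:   01000111.01001100.11011101.01101111
Mask: 11111111.11111111.11111111.11110000
AND operation:
Net:  01000111.01001100.11011101.01100000
Network: 71.76.221.96/28


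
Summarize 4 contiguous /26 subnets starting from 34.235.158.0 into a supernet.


Original prefix: /26
Number of subnets: 4 = 2^2
New prefix = 26 - 2 = 24
Supernet: 34.235.158.0/24


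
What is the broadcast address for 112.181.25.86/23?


Network: 112.181.24.0/23
Host bits = 9
Set all host bits to 1:
Broadcast: 112.181.25.255


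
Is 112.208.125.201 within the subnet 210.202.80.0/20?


Subnet network: 210.202.80.0
Test IP AND mask: 112.208.112.0
No, 112.208.125.201 is not in 210.202.80.0/20


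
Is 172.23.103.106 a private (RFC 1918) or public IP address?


RFC 1918 private ranges:
  10.0.0.0/8 (10.0.0.0 - 10.255.255.255)
  172.16.0.0/12 (172.16.0.0 - 172.31.255.255)
  192.168.0.0/16 (192.168.0.0 - 192.168.255.255)
Private (in 172.16.0.0/12)


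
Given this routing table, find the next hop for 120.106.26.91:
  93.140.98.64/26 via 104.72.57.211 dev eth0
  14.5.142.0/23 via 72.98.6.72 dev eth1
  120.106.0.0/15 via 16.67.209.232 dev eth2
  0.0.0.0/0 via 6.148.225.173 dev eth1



Longest prefix match for 120.106.26.91:
  /26 93.140.98.64: no
  /23 14.5.142.0: no
  /15 120.106.0.0: MATCH
  /0 0.0.0.0: MATCH
Selected: next-hop 16.67.209.232 via eth2 (matched /15)


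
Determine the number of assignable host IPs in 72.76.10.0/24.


Host bits = 32 - 24 = 8
Total addresses = 2^8 = 256
Usable = total - 2 (network and broadcast)
Usable hosts: 254


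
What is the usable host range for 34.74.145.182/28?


Network: 34.74.145.176
Broadcast: 34.74.145.191
First usable = network + 1
Last usable = broadcast - 1
Range: 34.74.145.177 to 34.74.145.190


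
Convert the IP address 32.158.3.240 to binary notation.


32 = 00100000
158 = 10011110
3 = 00000011
240 = 11110000
Binary: 00100000.10011110.00000011.11110000


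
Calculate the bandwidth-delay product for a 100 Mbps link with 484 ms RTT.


BDP = bandwidth * RTT
= 100 Mbps * 484 ms
= 100 * 1e6 * 484 / 1000 bits
= 48400000 bits
= 6050000 bytes
= 5908.2031 KB
BDP = 48400000 bits (6050000 bytes)


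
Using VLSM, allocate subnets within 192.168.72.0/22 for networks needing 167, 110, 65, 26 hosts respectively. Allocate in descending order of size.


167 hosts -> /24 (254 usable): 192.168.72.0/24
110 hosts -> /25 (126 usable): 192.168.73.0/25
65 hosts -> /25 (126 usable): 192.168.73.128/25
26 hosts -> /27 (30 usable): 192.168.74.0/27
Allocation: 192.168.72.0/24 (167 hosts, 254 usable); 192.168.73.0/25 (110 hosts, 126 usable); 192.168.73.128/25 (65 hosts, 126 usable); 192.168.74.0/27 (26 hosts, 30 usable)


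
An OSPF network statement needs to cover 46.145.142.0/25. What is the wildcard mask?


Subnet mask: 255.255.255.128
Wildcard = 255.255.255.255 - subnet mask
255 - 255 = 0
255 - 255 = 0
255 - 255 = 0
255 - 128 = 127
Wildcard: 0.0.0.127


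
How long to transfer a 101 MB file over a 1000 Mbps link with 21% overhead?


Effective throughput = 1000 * (1 - 21/100) = 790 Mbps
File size in Mb = 101 * 8 = 808 Mb
Time = 808 / 790
Time = 1.0228 seconds


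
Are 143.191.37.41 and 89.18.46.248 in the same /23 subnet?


Mask: 255.255.254.0
143.191.37.41 AND mask = 143.191.36.0
89.18.46.248 AND mask = 89.18.46.0
No, different subnets (143.191.36.0 vs 89.18.46.0)


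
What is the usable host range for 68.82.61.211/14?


Network: 68.80.0.0
Broadcast: 68.83.255.255
First usable = network + 1
Last usable = broadcast - 1
Range: 68.80.0.1 to 68.83.255.254


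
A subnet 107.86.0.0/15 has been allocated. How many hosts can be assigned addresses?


Host bits = 32 - 15 = 17
Total addresses = 2^17 = 131072
Usable = total - 2 (network and broadcast)
Usable hosts: 131070


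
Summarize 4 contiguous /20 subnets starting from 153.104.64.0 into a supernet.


Original prefix: /20
Number of subnets: 4 = 2^2
New prefix = 20 - 2 = 18
Supernet: 153.104.64.0/18


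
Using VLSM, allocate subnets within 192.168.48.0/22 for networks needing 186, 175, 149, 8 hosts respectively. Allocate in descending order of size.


186 hosts -> /24 (254 usable): 192.168.48.0/24
175 hosts -> /24 (254 usable): 192.168.49.0/24
149 hosts -> /24 (254 usable): 192.168.50.0/24
8 hosts -> /28 (14 usable): 192.168.51.0/28
Allocation: 192.168.48.0/24 (186 hosts, 254 usable); 192.168.49.0/24 (175 hosts, 254 usable); 192.168.50.0/24 (149 hosts, 254 usable); 192.168.51.0/28 (8 hosts, 14 usable)


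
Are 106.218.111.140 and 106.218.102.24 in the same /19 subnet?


Mask: 255.255.224.0
106.218.111.140 AND mask = 106.218.96.0
106.218.102.24 AND mask = 106.218.96.0
Yes, same subnet (106.218.96.0)


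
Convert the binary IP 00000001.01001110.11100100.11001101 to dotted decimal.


00000001 = 1
01001110 = 78
11100100 = 228
11001101 = 205
IP: 1.78.228.205


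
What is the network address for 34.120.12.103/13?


IP:   00100010.01111000.00001100.01100111
Mask: 11111111.11111000.00000000.00000000
AND operation:
Net:  00100010.01111000.00000000.00000000
Network: 34.120.0.0/13


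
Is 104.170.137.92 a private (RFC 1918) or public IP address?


RFC 1918 private ranges:
  10.0.0.0/8 (10.0.0.0 - 10.255.255.255)
  172.16.0.0/12 (172.16.0.0 - 172.31.255.255)
  192.168.0.0/16 (192.168.0.0 - 192.168.255.255)
Public (not in any RFC 1918 range)


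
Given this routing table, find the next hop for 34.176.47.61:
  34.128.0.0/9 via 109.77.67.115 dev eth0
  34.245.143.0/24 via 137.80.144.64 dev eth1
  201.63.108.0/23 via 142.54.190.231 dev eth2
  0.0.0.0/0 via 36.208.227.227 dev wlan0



Longest prefix match for 34.176.47.61:
  /9 34.128.0.0: MATCH
  /24 34.245.143.0: no
  /23 201.63.108.0: no
  /0 0.0.0.0: MATCH
Selected: next-hop 109.77.67.115 via eth0 (matched /9)


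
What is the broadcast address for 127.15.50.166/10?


Network: 127.0.0.0/10
Host bits = 22
Set all host bits to 1:
Broadcast: 127.63.255.255


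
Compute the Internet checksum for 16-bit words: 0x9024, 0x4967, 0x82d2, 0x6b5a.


Sum all words (with carry folding):
+ 0x9024 = 0x9024
+ 0x4967 = 0xd98b
+ 0x82d2 = 0x5c5e
+ 0x6b5a = 0xc7b8
One's complement: ~0xc7b8
Checksum = 0x3847


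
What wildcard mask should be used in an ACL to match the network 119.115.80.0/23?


Subnet mask: 255.255.254.0
Wildcard = 255.255.255.255 - subnet mask
255 - 255 = 0
255 - 255 = 0
255 - 254 = 1
255 - 0 = 255
Wildcard: 0.0.1.255


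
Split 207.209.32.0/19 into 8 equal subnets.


New prefix = 19 + 3 = 22
Each subnet has 1024 addresses
  207.209.32.0/22
  207.209.36.0/22
  207.209.40.0/22
  207.209.44.0/22
  207.209.48.0/22
  207.209.52.0/22
  207.209.56.0/22
  207.209.60.0/22
Subnets: 207.209.32.0/22, 207.209.36.0/22, 207.209.40.0/22, 207.209.44.0/22, 207.209.48.0/22, 207.209.52.0/22, 207.209.56.0/22, 207.209.60.0/22


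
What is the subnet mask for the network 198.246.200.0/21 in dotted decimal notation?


/21 means 21 network bits, 11 host bits
Binary: 11111111111111111111100000000000
Mask: 255.255.248.0


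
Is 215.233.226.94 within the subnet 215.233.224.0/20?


Subnet network: 215.233.224.0
Test IP AND mask: 215.233.224.0
Yes, 215.233.226.94 is in 215.233.224.0/20


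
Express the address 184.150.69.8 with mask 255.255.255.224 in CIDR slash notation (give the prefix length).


Binary: 11111111.11111111.11111111.11100000
Count leading 1s
Prefix: /27


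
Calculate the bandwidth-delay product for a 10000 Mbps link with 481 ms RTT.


BDP = bandwidth * RTT
= 10000 Mbps * 481 ms
= 10000 * 1e6 * 481 / 1000 bits
= 4810000000 bits
= 601250000 bytes
= 587158.2031 KB
BDP = 4810000000 bits (601250000 bytes)


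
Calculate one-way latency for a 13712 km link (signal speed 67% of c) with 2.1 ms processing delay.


Speed = 0.67 * 3e5 km/s = 201000 km/s
Propagation delay = 13712 / 201000 = 0.0682 s = 68.2189 ms
Processing delay = 2.1 ms
Total one-way latency = 70.3189 ms


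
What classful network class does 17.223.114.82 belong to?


First octet: 17
Binary: 00010001
0xxxxxxx -> Class A (1-126)
Class A, default mask 255.0.0.0 (/8)


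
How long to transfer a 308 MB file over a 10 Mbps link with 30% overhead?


Effective throughput = 10 * (1 - 30/100) = 7 Mbps
File size in Mb = 308 * 8 = 2464 Mb
Time = 2464 / 7
Time = 352 seconds


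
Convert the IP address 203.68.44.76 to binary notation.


203 = 11001011
68 = 01000100
44 = 00101100
76 = 01001100
Binary: 11001011.01000100.00101100.01001100


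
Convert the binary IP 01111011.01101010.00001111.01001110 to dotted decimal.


01111011 = 123
01101010 = 106
00001111 = 15
01001110 = 78
IP: 123.106.15.78


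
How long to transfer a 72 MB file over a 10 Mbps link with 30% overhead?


Effective throughput = 10 * (1 - 30/100) = 7 Mbps
File size in Mb = 72 * 8 = 576 Mb
Time = 576 / 7
Time = 82.2857 seconds


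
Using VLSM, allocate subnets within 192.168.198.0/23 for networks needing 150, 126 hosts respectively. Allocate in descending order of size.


150 hosts -> /24 (254 usable): 192.168.198.0/24
126 hosts -> /25 (126 usable): 192.168.199.0/25
Allocation: 192.168.198.0/24 (150 hosts, 254 usable); 192.168.199.0/25 (126 hosts, 126 usable)


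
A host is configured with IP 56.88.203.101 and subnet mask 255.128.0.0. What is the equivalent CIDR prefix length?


Binary: 11111111.10000000.00000000.00000000
Count leading 1s
Prefix: /9


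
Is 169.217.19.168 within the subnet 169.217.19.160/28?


Subnet network: 169.217.19.160
Test IP AND mask: 169.217.19.160
Yes, 169.217.19.168 is in 169.217.19.160/28


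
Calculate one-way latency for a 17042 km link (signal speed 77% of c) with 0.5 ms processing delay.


Speed = 0.77 * 3e5 km/s = 231000 km/s
Propagation delay = 17042 / 231000 = 0.0738 s = 73.7749 ms
Processing delay = 0.5 ms
Total one-way latency = 74.2749 ms


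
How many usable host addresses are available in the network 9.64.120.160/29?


Host bits = 32 - 29 = 3
Total addresses = 2^3 = 8
Usable = total - 2 (network and broadcast)
Usable hosts: 6


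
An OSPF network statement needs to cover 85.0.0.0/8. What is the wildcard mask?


Subnet mask: 255.0.0.0
Wildcard = 255.255.255.255 - subnet mask
255 - 255 = 0
255 - 0 = 255
255 - 0 = 255
255 - 0 = 255
Wildcard: 0.255.255.255


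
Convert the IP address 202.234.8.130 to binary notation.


202 = 11001010
234 = 11101010
8 = 00001000
130 = 10000010
Binary: 11001010.11101010.00001000.10000010


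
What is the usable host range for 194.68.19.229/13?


Network: 194.64.0.0
Broadcast: 194.71.255.255
First usable = network + 1
Last usable = broadcast - 1
Range: 194.64.0.1 to 194.71.255.254


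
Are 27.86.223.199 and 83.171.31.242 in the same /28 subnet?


Mask: 255.255.255.240
27.86.223.199 AND mask = 27.86.223.192
83.171.31.242 AND mask = 83.171.31.240
No, different subnets (27.86.223.192 vs 83.171.31.240)


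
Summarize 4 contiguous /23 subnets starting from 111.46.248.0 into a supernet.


Original prefix: /23
Number of subnets: 4 = 2^2
New prefix = 23 - 2 = 21
Supernet: 111.46.248.0/21


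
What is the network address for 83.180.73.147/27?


IP:   01010011.10110100.01001001.10010011
Mask: 11111111.11111111.11111111.11100000
AND operation:
Net:  01010011.10110100.01001001.10000000
Network: 83.180.73.128/27


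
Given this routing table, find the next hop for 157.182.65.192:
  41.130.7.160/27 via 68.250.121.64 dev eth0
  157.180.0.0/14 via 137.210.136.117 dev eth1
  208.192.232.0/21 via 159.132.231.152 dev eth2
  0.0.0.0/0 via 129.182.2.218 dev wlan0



Longest prefix match for 157.182.65.192:
  /27 41.130.7.160: no
  /14 157.180.0.0: MATCH
  /21 208.192.232.0: no
  /0 0.0.0.0: MATCH
Selected: next-hop 137.210.136.117 via eth1 (matched /14)


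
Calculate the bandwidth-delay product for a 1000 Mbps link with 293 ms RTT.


BDP = bandwidth * RTT
= 1000 Mbps * 293 ms
= 1000 * 1e6 * 293 / 1000 bits
= 293000000 bits
= 36625000 bytes
= 35766.6016 KB
BDP = 293000000 bits (36625000 bytes)


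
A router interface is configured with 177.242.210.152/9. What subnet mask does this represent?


/9 means 9 network bits, 23 host bits
Binary: 11111111100000000000000000000000
Mask: 255.128.0.0


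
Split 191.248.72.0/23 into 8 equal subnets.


New prefix = 23 + 3 = 26
Each subnet has 64 addresses
  191.248.72.0/26
  191.248.72.64/26
  191.248.72.128/26
  191.248.72.192/26
  191.248.73.0/26
  191.248.73.64/26
  191.248.73.128/26
  191.248.73.192/26
Subnets: 191.248.72.0/26, 191.248.72.64/26, 191.248.72.128/26, 191.248.72.192/26, 191.248.73.0/26, 191.248.73.64/26, 191.248.73.128/26, 191.248.73.192/26


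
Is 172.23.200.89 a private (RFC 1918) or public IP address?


RFC 1918 private ranges:
  10.0.0.0/8 (10.0.0.0 - 10.255.255.255)
  172.16.0.0/12 (172.16.0.0 - 172.31.255.255)
  192.168.0.0/16 (192.168.0.0 - 192.168.255.255)
Private (in 172.16.0.0/12)


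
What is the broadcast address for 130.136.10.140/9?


Network: 130.128.0.0/9
Host bits = 23
Set all host bits to 1:
Broadcast: 130.255.255.255


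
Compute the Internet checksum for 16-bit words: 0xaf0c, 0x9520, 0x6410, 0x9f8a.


Sum all words (with carry folding):
+ 0xaf0c = 0xaf0c
+ 0x9520 = 0x442d
+ 0x6410 = 0xa83d
+ 0x9f8a = 0x47c8
One's complement: ~0x47c8
Checksum = 0xb837


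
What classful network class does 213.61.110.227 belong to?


First octet: 213
Binary: 11010101
110xxxxx -> Class C (192-223)
Class C, default mask 255.255.255.0 (/24)


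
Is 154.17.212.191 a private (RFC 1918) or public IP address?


RFC 1918 private ranges:
  10.0.0.0/8 (10.0.0.0 - 10.255.255.255)
  172.16.0.0/12 (172.16.0.0 - 172.31.255.255)
  192.168.0.0/16 (192.168.0.0 - 192.168.255.255)
Public (not in any RFC 1918 range)


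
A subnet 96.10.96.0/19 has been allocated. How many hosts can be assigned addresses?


Host bits = 32 - 19 = 13
Total addresses = 2^13 = 8192
Usable = total - 2 (network and broadcast)
Usable hosts: 8190


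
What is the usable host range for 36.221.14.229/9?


Network: 36.128.0.0
Broadcast: 36.255.255.255
First usable = network + 1
Last usable = broadcast - 1
Range: 36.128.0.1 to 36.255.255.254


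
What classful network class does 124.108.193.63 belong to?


First octet: 124
Binary: 01111100
0xxxxxxx -> Class A (1-126)
Class A, default mask 255.0.0.0 (/8)


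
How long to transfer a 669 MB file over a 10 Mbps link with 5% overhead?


Effective throughput = 10 * (1 - 5/100) = 9.5 Mbps
File size in Mb = 669 * 8 = 5352 Mb
Time = 5352 / 9.5
Time = 563.3684 seconds


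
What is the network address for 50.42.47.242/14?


IP:   00110010.00101010.00101111.11110010
Mask: 11111111.11111100.00000000.00000000
AND operation:
Net:  00110010.00101000.00000000.00000000
Network: 50.40.0.0/14


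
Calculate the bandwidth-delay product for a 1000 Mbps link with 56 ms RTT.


BDP = bandwidth * RTT
= 1000 Mbps * 56 ms
= 1000 * 1e6 * 56 / 1000 bits
= 56000000 bits
= 7000000 bytes
= 6835.9375 KB
BDP = 56000000 bits (7000000 bytes)


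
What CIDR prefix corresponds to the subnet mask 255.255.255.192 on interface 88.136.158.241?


Binary: 11111111.11111111.11111111.11000000
Count leading 1s
Prefix: /26


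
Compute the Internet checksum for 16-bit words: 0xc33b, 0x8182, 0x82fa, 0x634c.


Sum all words (with carry folding):
+ 0xc33b = 0xc33b
+ 0x8182 = 0x44be
+ 0x82fa = 0xc7b8
+ 0x634c = 0x2b05
One's complement: ~0x2b05
Checksum = 0xd4fa


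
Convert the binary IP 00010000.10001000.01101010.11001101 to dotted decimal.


00010000 = 16
10001000 = 136
01101010 = 106
11001101 = 205
IP: 16.136.106.205


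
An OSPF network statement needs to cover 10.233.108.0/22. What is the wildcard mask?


Subnet mask: 255.255.252.0
Wildcard = 255.255.255.255 - subnet mask
255 - 255 = 0
255 - 255 = 0
255 - 252 = 3
255 - 0 = 255
Wildcard: 0.0.3.255


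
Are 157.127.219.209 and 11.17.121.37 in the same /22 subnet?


Mask: 255.255.252.0
157.127.219.209 AND mask = 157.127.216.0
11.17.121.37 AND mask = 11.17.120.0
No, different subnets (157.127.216.0 vs 11.17.120.0)


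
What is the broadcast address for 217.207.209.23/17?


Network: 217.207.128.0/17
Host bits = 15
Set all host bits to 1:
Broadcast: 217.207.255.255


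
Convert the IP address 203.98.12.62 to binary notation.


203 = 11001011
98 = 01100010
12 = 00001100
62 = 00111110
Binary: 11001011.01100010.00001100.00111110


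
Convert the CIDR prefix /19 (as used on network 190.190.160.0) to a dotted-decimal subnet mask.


/19 means 19 network bits, 13 host bits
Binary: 11111111111111111110000000000000
Mask: 255.255.224.0


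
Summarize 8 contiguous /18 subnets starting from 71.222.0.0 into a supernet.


Original prefix: /18
Number of subnets: 8 = 2^3
New prefix = 18 - 3 = 15
Supernet: 71.222.0.0/15


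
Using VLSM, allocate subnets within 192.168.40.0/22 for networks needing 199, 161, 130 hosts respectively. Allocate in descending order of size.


199 hosts -> /24 (254 usable): 192.168.40.0/24
161 hosts -> /24 (254 usable): 192.168.41.0/24
130 hosts -> /24 (254 usable): 192.168.42.0/24
Allocation: 192.168.40.0/24 (199 hosts, 254 usable); 192.168.41.0/24 (161 hosts, 254 usable); 192.168.42.0/24 (130 hosts, 254 usable)


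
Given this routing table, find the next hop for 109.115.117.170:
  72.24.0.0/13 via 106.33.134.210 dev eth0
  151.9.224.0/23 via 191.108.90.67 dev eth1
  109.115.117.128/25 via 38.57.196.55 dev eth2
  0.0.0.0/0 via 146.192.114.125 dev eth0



Longest prefix match for 109.115.117.170:
  /13 72.24.0.0: no
  /23 151.9.224.0: no
  /25 109.115.117.128: MATCH
  /0 0.0.0.0: MATCH
Selected: next-hop 38.57.196.55 via eth2 (matched /25)


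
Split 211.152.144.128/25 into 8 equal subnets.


New prefix = 25 + 3 = 28
Each subnet has 16 addresses
  211.152.144.128/28
  211.152.144.144/28
  211.152.144.160/28
  211.152.144.176/28
  211.152.144.192/28
  211.152.144.208/28
  211.152.144.224/28
  211.152.144.240/28
Subnets: 211.152.144.128/28, 211.152.144.144/28, 211.152.144.160/28, 211.152.144.176/28, 211.152.144.192/28, 211.152.144.208/28, 211.152.144.224/28, 211.152.144.240/28


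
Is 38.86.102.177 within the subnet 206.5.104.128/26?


Subnet network: 206.5.104.128
Test IP AND mask: 38.86.102.128
No, 38.86.102.177 is not in 206.5.104.128/26


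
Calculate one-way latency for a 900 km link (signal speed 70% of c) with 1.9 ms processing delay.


Speed = 0.7 * 3e5 km/s = 210000 km/s
Propagation delay = 900 / 210000 = 0.0043 s = 4.2857 ms
Processing delay = 1.9 ms
Total one-way latency = 6.1857 ms
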